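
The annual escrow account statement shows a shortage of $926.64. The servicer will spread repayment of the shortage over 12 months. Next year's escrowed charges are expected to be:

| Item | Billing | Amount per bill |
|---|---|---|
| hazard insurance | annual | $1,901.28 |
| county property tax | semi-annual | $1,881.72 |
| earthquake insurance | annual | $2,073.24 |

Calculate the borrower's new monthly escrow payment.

Hazard insurance = $1,901.28
County property tax = $1,881.72 × 2 = $3,763.44
Earthquake insurance = $2,073.24
Total annual escrow = $7,737.96
Per month = $7,737.96 ÷ 12 = $644.83
Shortage per month = $926.64 ÷ 12 = $77.22
Adjusted monthly = $644.83 + $77.22 = $722.05

$722.05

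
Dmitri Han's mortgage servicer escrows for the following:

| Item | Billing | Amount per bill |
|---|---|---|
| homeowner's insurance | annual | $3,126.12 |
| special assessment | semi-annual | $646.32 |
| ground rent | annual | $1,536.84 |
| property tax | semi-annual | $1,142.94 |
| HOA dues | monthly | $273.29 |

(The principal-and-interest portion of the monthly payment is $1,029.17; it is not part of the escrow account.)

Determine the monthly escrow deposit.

Homeowner's insurance = $3,126.12 per year
Special assessment = $646.32 × 2 = $1,292.64 per year
Ground rent = $1,536.84 per year
Property tax = $1,142.94 × 2 = $2,285.88 per year
HOA dues = $273.29 × 12 = $3,279.48 per year
Yearly total = $3,126.12 + $1,292.64 + $1,536.84 + $2,285.88 + $3,279.48 = $11,520.96
Monthly escrow = $11,520.96 ÷ 12 = $960.08

$960.08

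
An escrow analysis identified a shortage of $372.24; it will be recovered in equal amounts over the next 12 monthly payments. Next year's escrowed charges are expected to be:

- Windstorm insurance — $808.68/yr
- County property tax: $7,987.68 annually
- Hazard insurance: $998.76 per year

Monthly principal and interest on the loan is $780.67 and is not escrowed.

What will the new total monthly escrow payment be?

$847.28

Windstorm insurance — $808.68
County property tax — $7,987.68
Hazard insurance — $998.76
Yearly total = $808.68 + $7,987.68 + $998.76 = $9,795.12
Base monthly escrow = $9,795.12 ÷ 12 = $816.26
Shortage per month = $372.24 ÷ 12 = $31.02
Adjusted monthly = $816.26 + $31.02 = $847.28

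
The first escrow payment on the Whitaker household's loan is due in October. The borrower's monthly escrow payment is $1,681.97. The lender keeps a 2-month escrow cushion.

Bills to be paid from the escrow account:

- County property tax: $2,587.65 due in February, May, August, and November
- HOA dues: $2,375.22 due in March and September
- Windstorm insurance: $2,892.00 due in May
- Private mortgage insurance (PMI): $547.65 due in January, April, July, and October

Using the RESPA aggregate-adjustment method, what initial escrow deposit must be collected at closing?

$4,581.30

Cushion = 2 × $1,681.97 = $3,363.94
Trial balance (start $0, +$1,681.97 each month, − disbursements):
  Oct: +$1,681.97 − $547.65 → $1,134.32
  Nov: +$1,681.97 − $2,587.65 → $228.64
  Dec: +$1,681.97 → $1,910.61
  Jan: +$1,681.97 − $547.65 → $3,044.93
  Feb: +$1,681.97 − $2,587.65 → $2,139.25
  Mar: +$1,681.97 − $2,375.22 → $1,446.00
  Apr: +$1,681.97 − $547.65 → $2,580.32
  May: +$1,681.97 − $5,479.65 → -$1,217.36
  Jun: +$1,681.97 → $464.61
  Jul: +$1,681.97 − $547.65 → $1,598.93
  Aug: +$1,681.97 − $2,587.65 → $693.25
  Sep: +$1,681.97 − $2,375.22 → $0.00
Lowest trial balance = -$1,217.36 (May)
Initial deposit = cushion − low point = $3,363.94 − (-$1,217.36) = $4,581.30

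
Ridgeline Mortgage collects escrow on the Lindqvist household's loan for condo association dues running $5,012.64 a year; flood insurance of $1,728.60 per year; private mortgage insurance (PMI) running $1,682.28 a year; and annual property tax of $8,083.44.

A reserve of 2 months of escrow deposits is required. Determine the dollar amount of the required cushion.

$2,751.16

Condo association dues = $5,012.64 annually
Flood insurance = $1,728.60 annually
Private mortgage insurance (PMI) = $1,682.28 annually
Property tax = $8,083.44 annually
Combined annual = $16,506.96
Base monthly escrow = $16,506.96 ÷ 12 = $1,375.58
Reserve = 2 × $1,375.58 = $2,751.16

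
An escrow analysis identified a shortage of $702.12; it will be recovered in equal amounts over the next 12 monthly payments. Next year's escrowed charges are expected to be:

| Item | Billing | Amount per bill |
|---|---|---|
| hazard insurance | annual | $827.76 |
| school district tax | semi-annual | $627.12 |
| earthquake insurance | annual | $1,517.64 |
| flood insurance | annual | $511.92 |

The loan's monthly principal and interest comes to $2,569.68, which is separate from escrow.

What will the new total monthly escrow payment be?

$401.14

Hazard insurance = $827.76
School district tax = $627.12 × 2 = $1,254.24
Earthquake insurance = $1,517.64
Flood insurance = $511.92
Annual escrow total = $4,111.56
Per month = $4,111.56 / 12 = $342.63
Shortage spread = $702.12 / 12 = $58.51/mo
Adjusted monthly = $342.63 + $58.51 = $401.14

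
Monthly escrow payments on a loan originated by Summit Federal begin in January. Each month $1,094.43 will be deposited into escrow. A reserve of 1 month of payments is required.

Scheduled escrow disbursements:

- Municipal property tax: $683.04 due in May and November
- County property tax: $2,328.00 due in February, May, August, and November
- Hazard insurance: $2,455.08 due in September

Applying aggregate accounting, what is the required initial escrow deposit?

Cushion = 1 × $1,094.43 = $1,094.43
Trial balance (start $0, +$1,094.43 each month, − disbursements):
  Jan: +$1,094.43 → $1,094.43
  Feb: +$1,094.43 − $2,328.00 → -$139.14
  Mar: +$1,094.43 → $955.29
  Apr: +$1,094.43 → $2,049.72
  May: +$1,094.43 − $3,011.04 → $133.11
  Jun: +$1,094.43 → $1,227.54
  Jul: +$1,094.43 → $2,321.97
  Aug: +$1,094.43 − $2,328.00 → $1,088.40
  Sep: +$1,094.43 − $2,455.08 → -$272.25
  Oct: +$1,094.43 → $822.18
  Nov: +$1,094.43 − $3,011.04 → -$1,094.43
  Dec: +$1,094.43 → $0.00
Lowest trial balance = -$1,094.43 (Nov)
Initial deposit = cushion − low point = $1,094.43 − (-$1,094.43) = $2,188.86

$2,188.86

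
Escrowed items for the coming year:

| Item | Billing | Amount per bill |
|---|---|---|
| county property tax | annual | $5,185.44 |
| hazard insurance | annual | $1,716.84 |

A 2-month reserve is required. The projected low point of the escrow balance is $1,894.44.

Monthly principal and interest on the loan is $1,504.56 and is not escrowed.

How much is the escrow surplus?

$744.06

County property tax: $5,185.44 per year
Hazard insurance: $1,716.84 per year
Annual escrow total = $5,185.44 + $1,716.84 = $6,902.28
Base monthly escrow = $6,902.28 ÷ 12 = $575.19
Required reserve = 2 × $575.19 = $1,150.38
Surplus = $1,894.44 − $1,150.38 = $744.06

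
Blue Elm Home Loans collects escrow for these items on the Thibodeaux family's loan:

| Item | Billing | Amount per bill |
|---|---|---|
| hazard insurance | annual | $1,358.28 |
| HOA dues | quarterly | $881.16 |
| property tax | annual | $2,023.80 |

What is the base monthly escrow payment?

Hazard insurance — $1,358.28 per year
HOA dues — $881.16 × 4 = $3,524.64 per year
Property tax — $2,023.80 per year
Annual escrow total = $6,906.72
Base monthly escrow = $6,906.72 ÷ 12 = $575.56

$575.56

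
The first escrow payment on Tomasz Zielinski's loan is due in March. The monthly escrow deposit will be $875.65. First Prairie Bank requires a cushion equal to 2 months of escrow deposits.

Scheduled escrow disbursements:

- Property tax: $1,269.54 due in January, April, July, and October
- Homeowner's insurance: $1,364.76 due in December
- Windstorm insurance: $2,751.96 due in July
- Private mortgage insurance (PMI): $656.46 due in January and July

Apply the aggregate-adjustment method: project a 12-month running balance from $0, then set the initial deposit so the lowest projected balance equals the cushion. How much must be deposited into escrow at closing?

Cushion = 2 × $875.65 = $1,751.30
Trial balance (start $0, +$875.65 each month, − disbursements):
  Mar: +$875.65 → $875.65
  Apr: +$875.65 − $1,269.54 → $481.76
  May: +$875.65 → $1,357.41
  Jun: +$875.65 → $2,233.06
  Jul: +$875.65 − $4,677.96 → -$1,569.25
  Aug: +$875.65 → -$693.60
  Sep: +$875.65 → $182.05
  Oct: +$875.65 − $1,269.54 → -$211.84
  Nov: +$875.65 → $663.81
  Dec: +$875.65 − $1,364.76 → $174.70
  Jan: +$875.65 − $1,926.00 → -$875.65
  Feb: +$875.65 → $0.00
Lowest trial balance = -$1,569.25 (Jul)
Initial deposit = cushion − low point = $1,751.30 − (-$1,569.25) = $3,320.55

$3,320.55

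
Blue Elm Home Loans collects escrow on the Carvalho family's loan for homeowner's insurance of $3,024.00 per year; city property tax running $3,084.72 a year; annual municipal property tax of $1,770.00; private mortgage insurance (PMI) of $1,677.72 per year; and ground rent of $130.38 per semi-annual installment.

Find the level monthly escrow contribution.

Homeowner's insurance = $3,024.00
City property tax = $3,084.72
Municipal property tax = $1,770.00
Private mortgage insurance (PMI) = $1,677.72
Ground rent = $130.38 × 2 = $260.76
Annual escrow total = $3,024.00 + $3,084.72 + $1,770.00 + $1,677.72 + $260.76 = $9,817.20
Monthly = $9,817.20 / 12 = $818.10

$818.10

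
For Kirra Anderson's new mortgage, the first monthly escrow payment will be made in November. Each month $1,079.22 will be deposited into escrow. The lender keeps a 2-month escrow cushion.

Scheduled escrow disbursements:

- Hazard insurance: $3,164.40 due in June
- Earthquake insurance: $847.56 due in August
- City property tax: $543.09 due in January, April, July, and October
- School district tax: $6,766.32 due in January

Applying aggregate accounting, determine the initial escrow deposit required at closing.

Cushion = 2 × $1,079.22 = $2,158.44
Trial balance (start $0, +$1,079.22 each month, − disbursements):
  Nov: +$1,079.22 → $1,079.22
  Dec: +$1,079.22 → $2,158.44
  Jan: +$1,079.22 − $7,309.41 → -$4,071.75
  Feb: +$1,079.22 → -$2,992.53
  Mar: +$1,079.22 → -$1,913.31
  Apr: +$1,079.22 − $543.09 → -$1,377.18
  May: +$1,079.22 → -$297.96
  Jun: +$1,079.22 − $3,164.40 → -$2,383.14
  Jul: +$1,079.22 − $543.09 → -$1,847.01
  Aug: +$1,079.22 − $847.56 → -$1,615.35
  Sep: +$1,079.22 → -$536.13
  Oct: +$1,079.22 − $543.09 → $0.00
Lowest trial balance = -$4,071.75 (Jan)
Initial deposit = cushion − low point = $2,158.44 − (-$4,071.75) = $6,230.19

$6,230.19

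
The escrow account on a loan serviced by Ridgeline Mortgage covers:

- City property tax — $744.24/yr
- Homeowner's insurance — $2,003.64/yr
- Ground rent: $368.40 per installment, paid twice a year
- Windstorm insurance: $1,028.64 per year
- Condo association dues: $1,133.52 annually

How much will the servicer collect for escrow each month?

$470.57

City property tax: $744.24/yr
Homeowner's insurance: $2,003.64/yr
Ground rent: $368.40 × 2 = $736.80/yr
Windstorm insurance: $1,028.64/yr
Condo association dues: $1,133.52/yr
Yearly total = $5,646.84
Base monthly escrow = $5,646.84 ÷ 12 = $470.57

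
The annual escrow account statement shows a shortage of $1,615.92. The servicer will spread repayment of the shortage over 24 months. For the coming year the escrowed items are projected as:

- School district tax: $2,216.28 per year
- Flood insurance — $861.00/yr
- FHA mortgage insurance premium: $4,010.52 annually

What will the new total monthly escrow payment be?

School district tax = $2,216.28 per year
Flood insurance = $861.00 per year
FHA mortgage insurance premium = $4,010.52 per year
Yearly total = $2,216.28 + $861.00 + $4,010.52 = $7,087.80
Monthly = $7,087.80 / 12 = $590.65
Monthly shortage recovery: $1,615.92 / 24 = $67.33
Adjusted monthly = $590.65 + $67.33 = $657.98

$657.98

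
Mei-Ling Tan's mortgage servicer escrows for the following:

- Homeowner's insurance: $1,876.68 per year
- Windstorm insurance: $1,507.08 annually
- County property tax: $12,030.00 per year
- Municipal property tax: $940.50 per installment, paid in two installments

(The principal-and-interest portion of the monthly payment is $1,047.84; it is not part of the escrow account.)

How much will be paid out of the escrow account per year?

$17,294.76

Homeowner's insurance: $1,876.68 per year
Windstorm insurance: $1,507.08 per year
County property tax: $12,030.00 per year
Municipal property tax: $940.50 × 2 = $1,881.00 per year
Annual escrow total = $1,876.68 + $1,507.08 + $12,030.00 + $1,881.00 = $17,294.76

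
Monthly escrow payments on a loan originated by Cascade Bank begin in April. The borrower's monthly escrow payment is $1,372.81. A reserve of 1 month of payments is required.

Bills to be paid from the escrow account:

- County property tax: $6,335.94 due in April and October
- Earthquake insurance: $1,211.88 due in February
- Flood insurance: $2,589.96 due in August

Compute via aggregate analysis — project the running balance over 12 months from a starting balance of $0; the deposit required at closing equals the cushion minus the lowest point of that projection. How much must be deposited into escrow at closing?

$7,024.98

Cushion = 1 × $1,372.81 = $1,372.81
Trial balance (start $0, +$1,372.81 each month, − disbursements):
  Apr: +$1,372.81 − $6,335.94 → -$4,963.13
  May: +$1,372.81 → -$3,590.32
  Jun: +$1,372.81 → -$2,217.51
  Jul: +$1,372.81 → -$844.70
  Aug: +$1,372.81 − $2,589.96 → -$2,061.85
  Sep: +$1,372.81 → -$689.04
  Oct: +$1,372.81 − $6,335.94 → -$5,652.17
  Nov: +$1,372.81 → -$4,279.36
  Dec: +$1,372.81 → -$2,906.55
  Jan: +$1,372.81 → -$1,533.74
  Feb: +$1,372.81 − $1,211.88 → -$1,372.81
  Mar: +$1,372.81 → $0.00
Lowest trial balance = -$5,652.17 (Oct)
Initial deposit = cushion − low point = $1,372.81 − (-$5,652.17) = $7,024.98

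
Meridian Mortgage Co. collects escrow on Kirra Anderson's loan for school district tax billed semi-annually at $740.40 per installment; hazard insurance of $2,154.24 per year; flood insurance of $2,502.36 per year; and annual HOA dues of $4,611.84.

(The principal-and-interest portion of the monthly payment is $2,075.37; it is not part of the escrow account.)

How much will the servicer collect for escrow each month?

School district tax = $740.40 × 2 = $1,480.80
Hazard insurance = $2,154.24
Flood insurance = $2,502.36
HOA dues = $4,611.84
Total per year = $10,749.24
Per month = $10,749.24 / 12 = $895.77

$895.77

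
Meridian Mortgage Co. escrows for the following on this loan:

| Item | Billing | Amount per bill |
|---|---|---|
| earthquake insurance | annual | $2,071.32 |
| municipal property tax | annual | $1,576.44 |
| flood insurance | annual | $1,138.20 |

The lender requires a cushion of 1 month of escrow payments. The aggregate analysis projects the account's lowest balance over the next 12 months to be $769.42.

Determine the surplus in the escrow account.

$370.59

Earthquake insurance — $2,071.32
Municipal property tax — $1,576.44
Flood insurance — $1,138.20
Total annual escrow = $2,071.32 + $1,576.44 + $1,138.20 = $4,785.96
Per month = $4,785.96 ÷ 12 = $398.83
Required cushion = 1 × $398.83 = $398.83
Surplus = $769.42 − $398.83 = $370.59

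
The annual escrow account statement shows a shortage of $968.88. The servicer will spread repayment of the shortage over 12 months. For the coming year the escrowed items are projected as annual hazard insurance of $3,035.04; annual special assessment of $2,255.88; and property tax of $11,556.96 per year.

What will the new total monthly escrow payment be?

Hazard insurance — $3,035.04
Special assessment — $2,255.88
Property tax — $11,556.96
Annual escrow total = $3,035.04 + $2,255.88 + $11,556.96 = $16,847.88
Monthly escrow = $16,847.88 / 12 = $1,403.99
Monthly shortage recovery: $968.88 ÷ 12 = $80.74
Adjusted monthly = $1,403.99 + $80.74 = $1,484.73

$1,484.73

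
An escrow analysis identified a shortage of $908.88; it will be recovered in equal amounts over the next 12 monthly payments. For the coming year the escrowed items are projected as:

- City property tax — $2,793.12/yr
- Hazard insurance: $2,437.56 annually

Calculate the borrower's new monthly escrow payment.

City property tax = $2,793.12/yr
Hazard insurance = $2,437.56/yr
Total annual escrow = $5,230.68
Monthly escrow = $5,230.68 ÷ 12 = $435.89
Shortage per month = $908.88 / 12 = $75.74
Adjusted monthly = $435.89 + $75.74 = $511.63

$511.63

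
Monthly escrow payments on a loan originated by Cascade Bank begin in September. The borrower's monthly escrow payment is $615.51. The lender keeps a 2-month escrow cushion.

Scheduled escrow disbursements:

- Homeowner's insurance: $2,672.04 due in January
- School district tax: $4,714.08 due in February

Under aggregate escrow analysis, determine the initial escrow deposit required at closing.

$4,924.08

Cushion = 2 × $615.51 = $1,231.02
Trial balance (start $0, +$615.51 each month, − disbursements):
  Sep: +$615.51 → $615.51
  Oct: +$615.51 → $1,231.02
  Nov: +$615.51 → $1,846.53
  Dec: +$615.51 → $2,462.04
  Jan: +$615.51 − $2,672.04 → $405.51
  Feb: +$615.51 − $4,714.08 → -$3,693.06
  Mar: +$615.51 → -$3,077.55
  Apr: +$615.51 → -$2,462.04
  May: +$615.51 → -$1,846.53
  Jun: +$615.51 → -$1,231.02
  Jul: +$615.51 → -$615.51
  Aug: +$615.51 → $0.00
Lowest trial balance = -$3,693.06 (Feb)
Initial deposit = cushion − low point = $1,231.02 − (-$3,693.06) = $4,924.08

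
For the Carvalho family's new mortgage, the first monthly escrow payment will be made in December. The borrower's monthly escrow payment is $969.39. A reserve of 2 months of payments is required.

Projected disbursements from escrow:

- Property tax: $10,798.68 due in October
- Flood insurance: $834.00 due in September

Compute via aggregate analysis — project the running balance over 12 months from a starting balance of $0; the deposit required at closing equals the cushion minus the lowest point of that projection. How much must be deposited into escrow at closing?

Cushion = 2 × $969.39 = $1,938.78
Trial balance (start $0, +$969.39 each month, − disbursements):
  Dec: +$969.39 → $969.39
  Jan: +$969.39 → $1,938.78
  Feb: +$969.39 → $2,908.17
  Mar: +$969.39 → $3,877.56
  Apr: +$969.39 → $4,846.95
  May: +$969.39 → $5,816.34
  Jun: +$969.39 → $6,785.73
  Jul: +$969.39 → $7,755.12
  Aug: +$969.39 → $8,724.51
  Sep: +$969.39 − $834.00 → $8,859.90
  Oct: +$969.39 − $10,798.68 → -$969.39
  Nov: +$969.39 → $0.00
Lowest trial balance = -$969.39 (Oct)
Initial deposit = cushion − low point = $1,938.78 − (-$969.39) = $2,908.17

$2,908.17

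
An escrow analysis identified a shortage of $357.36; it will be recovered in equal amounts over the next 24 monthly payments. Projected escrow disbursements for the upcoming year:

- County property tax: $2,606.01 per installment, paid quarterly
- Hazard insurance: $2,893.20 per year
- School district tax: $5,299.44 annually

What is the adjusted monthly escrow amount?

County property tax — $2,606.01 × 4 = $10,424.04/yr
Hazard insurance — $2,893.20/yr
School district tax — $5,299.44/yr
Yearly total = $10,424.04 + $2,893.20 + $5,299.44 = $18,616.68
Base monthly escrow = $18,616.68 ÷ 12 = $1,551.39
Shortage per month = $357.36 / 24 = $14.89
New monthly escrow = $1,551.39 + $14.89 = $1,566.28

$1,566.28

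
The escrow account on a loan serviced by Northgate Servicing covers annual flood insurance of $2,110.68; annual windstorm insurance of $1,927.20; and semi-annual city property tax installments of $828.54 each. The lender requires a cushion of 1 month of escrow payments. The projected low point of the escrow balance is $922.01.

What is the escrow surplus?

$447.43

Flood insurance = $2,110.68 per year
Windstorm insurance = $1,927.20 per year
City property tax = $828.54 × 2 = $1,657.08 per year
Combined annual = $5,694.96
Monthly = $5,694.96 ÷ 12 = $474.58
Required cushion = 1 × $474.58 = $474.58
Excess over cushion: $922.01 − $474.58 = $447.43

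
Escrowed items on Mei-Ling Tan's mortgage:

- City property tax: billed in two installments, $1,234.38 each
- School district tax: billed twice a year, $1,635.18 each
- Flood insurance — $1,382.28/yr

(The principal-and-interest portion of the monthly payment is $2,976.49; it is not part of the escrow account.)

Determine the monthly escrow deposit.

City property tax: $1,234.38 × 2 = $2,468.76 annually
School district tax: $1,635.18 × 2 = $3,270.36 annually
Flood insurance: $1,382.28 annually
Yearly total = $2,468.76 + $3,270.36 + $1,382.28 = $7,121.40
Per month = $7,121.40 ÷ 12 = $593.45

$593.45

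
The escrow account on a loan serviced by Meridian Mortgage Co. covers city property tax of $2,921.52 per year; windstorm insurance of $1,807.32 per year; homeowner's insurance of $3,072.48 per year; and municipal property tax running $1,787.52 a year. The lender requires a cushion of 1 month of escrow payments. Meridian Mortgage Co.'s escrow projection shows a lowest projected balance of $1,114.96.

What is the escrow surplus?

City property tax — $2,921.52
Windstorm insurance — $1,807.32
Homeowner's insurance — $3,072.48
Municipal property tax — $1,787.52
Total annual escrow = $2,921.52 + $1,807.32 + $3,072.48 + $1,787.52 = $9,588.84
Monthly = $9,588.84 / 12 = $799.07
Cushion = 1 × $799.07 = $799.07
Excess over cushion: $1,114.96 − $799.07 = $315.89

$315.89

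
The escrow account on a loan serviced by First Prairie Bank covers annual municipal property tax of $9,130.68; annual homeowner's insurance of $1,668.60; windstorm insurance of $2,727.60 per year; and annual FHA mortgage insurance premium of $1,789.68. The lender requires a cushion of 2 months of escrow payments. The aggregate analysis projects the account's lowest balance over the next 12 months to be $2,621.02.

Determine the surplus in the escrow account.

Municipal property tax = $9,130.68/yr
Homeowner's insurance = $1,668.60/yr
Windstorm insurance = $2,727.60/yr
FHA mortgage insurance premium = $1,789.68/yr
Combined annual = $9,130.68 + $1,668.60 + $2,727.60 + $1,789.68 = $15,316.56
Monthly escrow = $15,316.56 / 12 = $1,276.38
Cushion = 2 × $1,276.38 = $2,552.76
Excess over cushion: $2,621.02 − $2,552.76 = $68.26

$68.26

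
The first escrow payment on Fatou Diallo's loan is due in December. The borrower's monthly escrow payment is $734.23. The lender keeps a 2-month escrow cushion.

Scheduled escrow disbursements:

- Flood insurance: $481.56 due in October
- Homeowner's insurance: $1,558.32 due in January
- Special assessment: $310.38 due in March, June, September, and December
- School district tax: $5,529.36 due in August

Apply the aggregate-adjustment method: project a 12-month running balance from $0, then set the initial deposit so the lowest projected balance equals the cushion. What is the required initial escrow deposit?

Cushion = 2 × $734.23 = $1,468.46
Trial balance (start $0, +$734.23 each month, − disbursements):
  Dec: +$734.23 − $310.38 → $423.85
  Jan: +$734.23 − $1,558.32 → -$400.24
  Feb: +$734.23 → $333.99
  Mar: +$734.23 − $310.38 → $757.84
  Apr: +$734.23 → $1,492.07
  May: +$734.23 → $2,226.30
  Jun: +$734.23 − $310.38 → $2,650.15
  Jul: +$734.23 → $3,384.38
  Aug: +$734.23 − $5,529.36 → -$1,410.75
  Sep: +$734.23 − $310.38 → -$986.90
  Oct: +$734.23 − $481.56 → -$734.23
  Nov: +$734.23 → $0.00
Lowest trial balance = -$1,410.75 (Aug)
Initial deposit = cushion − low point = $1,468.46 − (-$1,410.75) = $2,879.21

$2,879.21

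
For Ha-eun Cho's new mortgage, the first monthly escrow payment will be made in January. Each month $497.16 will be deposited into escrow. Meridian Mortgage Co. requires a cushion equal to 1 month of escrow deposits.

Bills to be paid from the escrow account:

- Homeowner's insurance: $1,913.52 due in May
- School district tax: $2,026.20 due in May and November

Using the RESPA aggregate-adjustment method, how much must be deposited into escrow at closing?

Cushion = 1 × $497.16 = $497.16
Trial balance (start $0, +$497.16 each month, − disbursements):
  Jan: +$497.16 → $497.16
  Feb: +$497.16 → $994.32
  Mar: +$497.16 → $1,491.48
  Apr: +$497.16 → $1,988.64
  May: +$497.16 − $3,939.72 → -$1,453.92
  Jun: +$497.16 → -$956.76
  Jul: +$497.16 → -$459.60
  Aug: +$497.16 → $37.56
  Sep: +$497.16 → $534.72
  Oct: +$497.16 → $1,031.88
  Nov: +$497.16 − $2,026.20 → -$497.16
  Dec: +$497.16 → $0.00
Lowest trial balance = -$1,453.92 (May)
Initial deposit = cushion − low point = $497.16 − (-$1,453.92) = $1,951.08

$1,951.08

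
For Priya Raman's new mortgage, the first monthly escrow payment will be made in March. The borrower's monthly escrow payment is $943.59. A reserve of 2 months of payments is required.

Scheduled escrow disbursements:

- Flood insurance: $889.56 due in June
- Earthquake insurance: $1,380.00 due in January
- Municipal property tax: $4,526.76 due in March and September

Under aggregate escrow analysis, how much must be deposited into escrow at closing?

$5,470.35

Cushion = 2 × $943.59 = $1,887.18
Trial balance (start $0, +$943.59 each month, − disbursements):
  Mar: +$943.59 − $4,526.76 → -$3,583.17
  Apr: +$943.59 → -$2,639.58
  May: +$943.59 → -$1,695.99
  Jun: +$943.59 − $889.56 → -$1,641.96
  Jul: +$943.59 → -$698.37
  Aug: +$943.59 → $245.22
  Sep: +$943.59 − $4,526.76 → -$3,337.95
  Oct: +$943.59 → -$2,394.36
  Nov: +$943.59 → -$1,450.77
  Dec: +$943.59 → -$507.18
  Jan: +$943.59 − $1,380.00 → -$943.59
  Feb: +$943.59 → $0.00
Lowest trial balance = -$3,583.17 (Mar)
Initial deposit = cushion − low point = $1,887.18 − (-$3,583.17) = $5,470.35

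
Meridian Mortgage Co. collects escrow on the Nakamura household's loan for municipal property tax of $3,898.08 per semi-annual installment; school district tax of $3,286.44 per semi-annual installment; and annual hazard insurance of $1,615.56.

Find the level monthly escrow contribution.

$1,332.05

Municipal property tax = $3,898.08 × 2 = $7,796.16/yr
School district tax = $3,286.44 × 2 = $6,572.88/yr
Hazard insurance = $1,615.56/yr
Yearly total = $7,796.16 + $6,572.88 + $1,615.56 = $15,984.60
Base monthly escrow = $15,984.60 / 12 = $1,332.05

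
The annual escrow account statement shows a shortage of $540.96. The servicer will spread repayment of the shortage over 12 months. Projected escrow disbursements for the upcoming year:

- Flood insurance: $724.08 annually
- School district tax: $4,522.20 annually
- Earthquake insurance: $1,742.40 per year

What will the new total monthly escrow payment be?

$627.47

Flood insurance = $724.08/yr
School district tax = $4,522.20/yr
Earthquake insurance = $1,742.40/yr
Total per year = $724.08 + $4,522.20 + $1,742.40 = $6,988.68
Per month = $6,988.68 ÷ 12 = $582.39
Shortage per month = $540.96 ÷ 12 = $45.08
New monthly escrow = $582.39 + $45.08 = $627.47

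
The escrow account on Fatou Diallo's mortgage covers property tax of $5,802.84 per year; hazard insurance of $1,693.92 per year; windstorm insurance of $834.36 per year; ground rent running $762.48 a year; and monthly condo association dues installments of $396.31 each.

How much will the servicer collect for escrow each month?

Property tax: $5,802.84
Hazard insurance: $1,693.92
Windstorm insurance: $834.36
Ground rent: $762.48
Condo association dues: $396.31 × 12 = $4,755.72
Total per year = $5,802.84 + $1,693.92 + $834.36 + $762.48 + $4,755.72 = $13,849.32
Per month = $13,849.32 / 12 = $1,154.11

$1,154.11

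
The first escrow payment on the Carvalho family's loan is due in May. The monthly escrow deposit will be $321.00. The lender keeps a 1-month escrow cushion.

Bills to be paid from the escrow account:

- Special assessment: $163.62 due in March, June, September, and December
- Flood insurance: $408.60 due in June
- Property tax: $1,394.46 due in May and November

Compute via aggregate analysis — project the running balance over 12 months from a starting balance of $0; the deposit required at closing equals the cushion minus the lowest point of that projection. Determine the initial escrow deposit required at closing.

Cushion = 1 × $321.00 = $321.00
Trial balance (start $0, +$321.00 each month, − disbursements):
  May: +$321.00 − $1,394.46 → -$1,073.46
  Jun: +$321.00 − $572.22 → -$1,324.68
  Jul: +$321.00 → -$1,003.68
  Aug: +$321.00 → -$682.68
  Sep: +$321.00 − $163.62 → -$525.30
  Oct: +$321.00 → -$204.30
  Nov: +$321.00 − $1,394.46 → -$1,277.76
  Dec: +$321.00 − $163.62 → -$1,120.38
  Jan: +$321.00 → -$799.38
  Feb: +$321.00 → -$478.38
  Mar: +$321.00 − $163.62 → -$321.00
  Apr: +$321.00 → $0.00
Lowest trial balance = -$1,324.68 (Jun)
Initial deposit = cushion − low point = $321.00 − (-$1,324.68) = $1,645.68

$1,645.68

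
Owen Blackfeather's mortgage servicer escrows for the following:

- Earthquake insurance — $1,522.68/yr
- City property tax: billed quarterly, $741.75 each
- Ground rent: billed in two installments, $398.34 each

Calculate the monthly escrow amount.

Earthquake insurance — $1,522.68 annually
City property tax — $741.75 × 4 = $2,967.00 annually
Ground rent — $398.34 × 2 = $796.68 annually
Total per year = $1,522.68 + $2,967.00 + $796.68 = $5,286.36
Per month = $5,286.36 ÷ 12 = $440.53

$440.53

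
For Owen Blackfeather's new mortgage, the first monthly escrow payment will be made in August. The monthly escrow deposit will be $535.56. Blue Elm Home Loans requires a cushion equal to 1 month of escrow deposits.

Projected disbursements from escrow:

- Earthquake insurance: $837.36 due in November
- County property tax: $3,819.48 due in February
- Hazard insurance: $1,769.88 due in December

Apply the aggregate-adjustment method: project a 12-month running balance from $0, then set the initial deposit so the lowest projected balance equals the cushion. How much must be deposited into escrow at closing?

$3,213.36

Cushion = 1 × $535.56 = $535.56
Trial balance (start $0, +$535.56 each month, − disbursements):
  Aug: +$535.56 → $535.56
  Sep: +$535.56 → $1,071.12
  Oct: +$535.56 → $1,606.68
  Nov: +$535.56 − $837.36 → $1,304.88
  Dec: +$535.56 − $1,769.88 → $70.56
  Jan: +$535.56 → $606.12
  Feb: +$535.56 − $3,819.48 → -$2,677.80
  Mar: +$535.56 → -$2,142.24
  Apr: +$535.56 → -$1,606.68
  May: +$535.56 → -$1,071.12
  Jun: +$535.56 → -$535.56
  Jul: +$535.56 → $0.00
Lowest trial balance = -$2,677.80 (Feb)
Initial deposit = cushion − low point = $535.56 − (-$2,677.80) = $3,213.36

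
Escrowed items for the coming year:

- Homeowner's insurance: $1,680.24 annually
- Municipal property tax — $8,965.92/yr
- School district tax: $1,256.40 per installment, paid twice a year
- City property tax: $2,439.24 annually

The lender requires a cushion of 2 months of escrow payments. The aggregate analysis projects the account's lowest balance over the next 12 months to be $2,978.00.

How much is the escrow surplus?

Homeowner's insurance — $1,680.24 annually
Municipal property tax — $8,965.92 annually
School district tax — $1,256.40 × 2 = $2,512.80 annually
City property tax — $2,439.24 annually
Yearly total = $15,598.20
Per month = $15,598.20 ÷ 12 = $1,299.85
Required cushion = 2 × $1,299.85 = $2,599.70
Excess over cushion: $2,978.00 − $2,599.70 = $378.30

$378.30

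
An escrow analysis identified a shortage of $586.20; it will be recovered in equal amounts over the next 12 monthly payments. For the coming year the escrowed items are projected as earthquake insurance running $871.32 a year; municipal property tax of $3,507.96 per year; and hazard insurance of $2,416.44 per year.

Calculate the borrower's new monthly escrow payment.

Earthquake insurance — $871.32 annually
Municipal property tax — $3,507.96 annually
Hazard insurance — $2,416.44 annually
Annual escrow total = $6,795.72
Per month = $6,795.72 ÷ 12 = $566.31
Shortage per month = $586.20 ÷ 12 = $48.85
Adjusted monthly = $566.31 + $48.85 = $615.16

$615.16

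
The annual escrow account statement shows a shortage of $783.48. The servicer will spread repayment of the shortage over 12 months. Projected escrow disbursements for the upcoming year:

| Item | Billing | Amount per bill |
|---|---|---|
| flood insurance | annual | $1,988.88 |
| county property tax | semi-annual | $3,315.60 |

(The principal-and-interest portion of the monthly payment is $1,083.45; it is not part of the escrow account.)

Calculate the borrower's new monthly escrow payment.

Flood insurance: $1,988.88/yr
County property tax: $3,315.60 × 2 = $6,631.20/yr
Total per year = $8,620.08
Per month = $8,620.08 / 12 = $718.34
Shortage spread = $783.48 / 12 = $65.29/mo
New monthly escrow = $718.34 + $65.29 = $783.63

$783.63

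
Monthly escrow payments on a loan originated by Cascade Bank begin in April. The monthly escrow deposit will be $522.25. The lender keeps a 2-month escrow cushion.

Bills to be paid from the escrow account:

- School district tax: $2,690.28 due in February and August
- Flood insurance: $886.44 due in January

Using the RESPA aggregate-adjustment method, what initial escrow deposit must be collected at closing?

$1,566.75

Cushion = 2 × $522.25 = $1,044.50
Trial balance (start $0, +$522.25 each month, − disbursements):
  Apr: +$522.25 → $522.25
  May: +$522.25 → $1,044.50
  Jun: +$522.25 → $1,566.75
  Jul: +$522.25 → $2,089.00
  Aug: +$522.25 − $2,690.28 → -$79.03
  Sep: +$522.25 → $443.22
  Oct: +$522.25 → $965.47
  Nov: +$522.25 → $1,487.72
  Dec: +$522.25 → $2,009.97
  Jan: +$522.25 − $886.44 → $1,645.78
  Feb: +$522.25 − $2,690.28 → -$522.25
  Mar: +$522.25 → $0.00
Lowest trial balance = -$522.25 (Feb)
Initial deposit = cushion − low point = $1,044.50 − (-$522.25) = $1,566.75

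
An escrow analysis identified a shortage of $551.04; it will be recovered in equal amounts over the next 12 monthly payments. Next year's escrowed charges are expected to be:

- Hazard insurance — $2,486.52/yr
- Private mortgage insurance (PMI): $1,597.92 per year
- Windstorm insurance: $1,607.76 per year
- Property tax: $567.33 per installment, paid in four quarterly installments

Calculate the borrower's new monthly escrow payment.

Hazard insurance = $2,486.52
Private mortgage insurance (PMI) = $1,597.92
Windstorm insurance = $1,607.76
Property tax = $567.33 × 4 = $2,269.32
Total annual escrow = $2,486.52 + $1,597.92 + $1,607.76 + $2,269.32 = $7,961.52
Monthly escrow = $7,961.52 / 12 = $663.46
Monthly shortage recovery: $551.04 ÷ 12 = $45.92
Adjusted monthly = $663.46 + $45.92 = $709.38

$709.38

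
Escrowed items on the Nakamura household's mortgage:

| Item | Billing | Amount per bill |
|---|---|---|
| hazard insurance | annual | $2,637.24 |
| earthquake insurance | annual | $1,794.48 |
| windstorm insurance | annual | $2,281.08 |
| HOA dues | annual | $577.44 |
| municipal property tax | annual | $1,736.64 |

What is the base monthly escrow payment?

$752.24

Hazard insurance = $2,637.24
Earthquake insurance = $1,794.48
Windstorm insurance = $2,281.08
HOA dues = $577.44
Municipal property tax = $1,736.64
Combined annual = $2,637.24 + $1,794.48 + $2,281.08 + $577.44 + $1,736.64 = $9,026.88
Monthly escrow = $9,026.88 ÷ 12 = $752.24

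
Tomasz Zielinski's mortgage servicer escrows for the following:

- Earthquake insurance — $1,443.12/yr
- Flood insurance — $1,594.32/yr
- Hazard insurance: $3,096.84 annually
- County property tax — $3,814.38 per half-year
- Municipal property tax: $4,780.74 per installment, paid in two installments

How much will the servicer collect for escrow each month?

$1,943.71

Earthquake insurance: $1,443.12
Flood insurance: $1,594.32
Hazard insurance: $3,096.84
County property tax: $3,814.38 × 2 = $7,628.76
Municipal property tax: $4,780.74 × 2 = $9,561.48
Total annual escrow = $1,443.12 + $1,594.32 + $3,096.84 + $7,628.76 + $9,561.48 = $23,324.52
Monthly = $23,324.52 ÷ 12 = $1,943.71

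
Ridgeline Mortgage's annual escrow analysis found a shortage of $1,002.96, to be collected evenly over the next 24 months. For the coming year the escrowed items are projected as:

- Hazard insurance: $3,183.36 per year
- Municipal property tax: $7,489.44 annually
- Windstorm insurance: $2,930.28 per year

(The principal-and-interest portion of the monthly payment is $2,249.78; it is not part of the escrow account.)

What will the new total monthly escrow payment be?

Hazard insurance: $3,183.36
Municipal property tax: $7,489.44
Windstorm insurance: $2,930.28
Total annual escrow = $3,183.36 + $7,489.44 + $2,930.28 = $13,603.08
Monthly escrow = $13,603.08 / 12 = $1,133.59
Shortage per month = $1,002.96 ÷ 24 = $41.79
New monthly escrow = $1,133.59 + $41.79 = $1,175.38

$1,175.38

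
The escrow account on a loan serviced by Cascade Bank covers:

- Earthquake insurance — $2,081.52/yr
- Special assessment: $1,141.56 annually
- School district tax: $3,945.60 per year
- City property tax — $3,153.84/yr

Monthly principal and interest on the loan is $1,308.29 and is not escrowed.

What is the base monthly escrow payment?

$860.21

Earthquake insurance = $2,081.52 per year
Special assessment = $1,141.56 per year
School district tax = $3,945.60 per year
City property tax = $3,153.84 per year
Combined annual = $2,081.52 + $1,141.56 + $3,945.60 + $3,153.84 = $10,322.52
Monthly = $10,322.52 ÷ 12 = $860.21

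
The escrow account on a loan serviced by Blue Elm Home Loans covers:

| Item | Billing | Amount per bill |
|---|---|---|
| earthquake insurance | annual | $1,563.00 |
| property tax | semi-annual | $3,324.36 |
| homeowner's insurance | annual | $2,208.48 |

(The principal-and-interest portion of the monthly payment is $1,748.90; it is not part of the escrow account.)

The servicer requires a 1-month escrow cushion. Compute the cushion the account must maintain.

$868.35

Earthquake insurance: $1,563.00 annually
Property tax: $3,324.36 × 2 = $6,648.72 annually
Homeowner's insurance: $2,208.48 annually
Combined annual = $10,420.20
Monthly = $10,420.20 / 12 = $868.35
Required cushion = 1 × $868.35 = $868.35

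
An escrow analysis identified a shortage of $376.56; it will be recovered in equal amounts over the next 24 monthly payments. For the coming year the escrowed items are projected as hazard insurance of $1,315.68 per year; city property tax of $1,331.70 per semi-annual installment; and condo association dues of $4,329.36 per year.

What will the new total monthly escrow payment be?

$708.06

Hazard insurance = $1,315.68
City property tax = $1,331.70 × 2 = $2,663.40
Condo association dues = $4,329.36
Combined annual = $1,315.68 + $2,663.40 + $4,329.36 = $8,308.44
Per month = $8,308.44 ÷ 12 = $692.37
Monthly shortage recovery: $376.56 / 24 = $15.69
Adjusted monthly = $692.37 + $15.69 = $708.06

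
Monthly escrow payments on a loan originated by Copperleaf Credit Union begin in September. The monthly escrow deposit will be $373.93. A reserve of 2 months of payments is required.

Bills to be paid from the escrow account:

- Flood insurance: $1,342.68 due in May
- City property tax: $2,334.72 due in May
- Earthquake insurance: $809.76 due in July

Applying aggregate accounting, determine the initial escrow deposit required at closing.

$1,121.79

Cushion = 2 × $373.93 = $747.86
Trial balance (start $0, +$373.93 each month, − disbursements):
  Sep: +$373.93 → $373.93
  Oct: +$373.93 → $747.86
  Nov: +$373.93 → $1,121.79
  Dec: +$373.93 → $1,495.72
  Jan: +$373.93 → $1,869.65
  Feb: +$373.93 → $2,243.58
  Mar: +$373.93 → $2,617.51
  Apr: +$373.93 → $2,991.44
  May: +$373.93 − $3,677.40 → -$312.03
  Jun: +$373.93 → $61.90
  Jul: +$373.93 − $809.76 → -$373.93
  Aug: +$373.93 → $0.00
Lowest trial balance = -$373.93 (Jul)
Initial deposit = cushion − low point = $747.86 − (-$373.93) = $1,121.79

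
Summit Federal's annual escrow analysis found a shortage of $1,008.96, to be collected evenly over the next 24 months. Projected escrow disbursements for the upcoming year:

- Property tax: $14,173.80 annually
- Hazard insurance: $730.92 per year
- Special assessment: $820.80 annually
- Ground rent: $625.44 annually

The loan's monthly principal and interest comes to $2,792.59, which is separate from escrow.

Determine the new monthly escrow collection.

$1,404.62

Property tax: $14,173.80 annually
Hazard insurance: $730.92 annually
Special assessment: $820.80 annually
Ground rent: $625.44 annually
Annual escrow total = $16,350.96
Monthly escrow = $16,350.96 / 12 = $1,362.58
Monthly shortage recovery: $1,008.96 / 24 = $42.04
Adjusted monthly = $1,362.58 + $42.04 = $1,404.62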